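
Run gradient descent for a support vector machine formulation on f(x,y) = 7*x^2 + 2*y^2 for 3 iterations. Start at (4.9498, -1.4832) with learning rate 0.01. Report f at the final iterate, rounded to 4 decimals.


Gradient descent on f(x,y) = 7*x^2 + 2*y^2.
Starting point: (4.9498, -1.4832), alpha = 0.01
Step 1: grad_x = 2*7*4.9498 = 69.2972, grad_y = 2*2*-1.4832 = -5.9328
  x_1 = 4.9498 - 0.01*69.2972 = 4.2568
  y_1 = -1.4832 - 0.01*-5.9328 = -1.4239
Step 2: grad_x = 2*7*4.2568 = 59.5956, grad_y = 2*2*-1.4239 = -5.6955
  x_2 = 4.2568 - 0.01*59.5956 = 3.6609
  y_2 = -1.4239 - 0.01*-5.6955 = -1.3669
Step 3: grad_x = 2*7*3.6609 = 51.2522, grad_y = 2*2*-1.3669 = -5.4677
  x_3 = 3.6609 - 0.01*51.2522 = 3.1483
  y_3 = -1.3669 - 0.01*-5.4677 = -1.3122
f(3.1483, -1.3122) = 7*3.1483^2 + 2*(-1.3122)^2 = 72.8287


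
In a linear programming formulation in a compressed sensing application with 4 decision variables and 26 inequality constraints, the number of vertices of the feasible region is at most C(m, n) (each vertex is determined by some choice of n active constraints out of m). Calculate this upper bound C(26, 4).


Each vertex corresponds to some choice of n active constraints out of m, so the number of vertices is at most C(m, n) = m! / (n!(m-n)!).
m = 26, n = 4
Numerator: 26 * 25 * 24 * 23
Denominator: 4! = 24
C(26, 4) = 14950


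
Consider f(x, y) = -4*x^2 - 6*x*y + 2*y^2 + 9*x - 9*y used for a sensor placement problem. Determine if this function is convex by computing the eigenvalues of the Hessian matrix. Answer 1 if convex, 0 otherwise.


The Hessian of f(x,y) = -4*x^2 - 6*x*y + 2*y^2 + 9*x - 9*y is:
H = [[-8, -6], [-6, 4]]
Trace = -8 + 4 = -4
Determinant = -8*4 - (-6)^2 = -68
Discriminant = (-4)^2 - 4*-68 = 288.0
Eigenvalues: lambda_1 = -10.4853, lambda_2 = 6.4853
The function is not convex.

0


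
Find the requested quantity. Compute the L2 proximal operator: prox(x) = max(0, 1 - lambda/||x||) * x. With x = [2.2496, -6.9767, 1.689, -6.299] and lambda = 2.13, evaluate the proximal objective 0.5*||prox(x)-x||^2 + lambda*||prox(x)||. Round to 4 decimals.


Step 1: Compute ||x||.
||x|| = 9.8115
Step 2: Compute scaling factor.
scale = max(0, 1 - 2.13/9.8115) = 0.7829
Step 3: prox(x) = [1.7612, -5.4621, 1.3223, -4.9315]
||prox(x)|| = 7.6815
Step 4: Proximal objective.
0.5*||prox-x||^2 = 2.2685
lambda*||prox|| = 16.3616
Total = 18.63


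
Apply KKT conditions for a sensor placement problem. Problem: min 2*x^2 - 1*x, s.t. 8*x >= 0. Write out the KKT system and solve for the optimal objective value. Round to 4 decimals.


Step 1: Try lambda = 0 (constraint inactive).
Stationarity: 2*2*x - 1 = 0
x* = 1/(2*2) = 0.25
Check constraint: 8*0.25 = 2.0 >= 0 -- satisfied.
Step 2: Compute optimal value.
f(x*) = 2*0.25^2 - 1*0.25 = -0.125


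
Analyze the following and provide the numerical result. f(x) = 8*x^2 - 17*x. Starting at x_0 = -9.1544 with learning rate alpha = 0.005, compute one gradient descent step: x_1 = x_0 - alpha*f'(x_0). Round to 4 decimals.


We compute the gradient at x_0 and apply the update.
f'(x) = 16*x - 17
f'(-9.1544) = 16*-9.1544 - 17 = -163.4704
x_1 = -9.1544 - 0.005*-163.4704 = -8.337


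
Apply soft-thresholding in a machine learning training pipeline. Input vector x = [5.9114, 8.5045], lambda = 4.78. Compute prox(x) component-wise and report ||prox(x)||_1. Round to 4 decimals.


Soft-thresholding with lambda = 4.78:
prox(5.9114) = sign(5.9114)*max(|5.9114| - 4.78, 0) = 1.1314
prox(8.5045) = sign(8.5045)*max(|8.5045| - 4.78, 0) = 3.7245
prox(x) = [1.1314, 3.7245]
||prox(x)||_1 = 1.1314 + 3.7245 = 4.8559


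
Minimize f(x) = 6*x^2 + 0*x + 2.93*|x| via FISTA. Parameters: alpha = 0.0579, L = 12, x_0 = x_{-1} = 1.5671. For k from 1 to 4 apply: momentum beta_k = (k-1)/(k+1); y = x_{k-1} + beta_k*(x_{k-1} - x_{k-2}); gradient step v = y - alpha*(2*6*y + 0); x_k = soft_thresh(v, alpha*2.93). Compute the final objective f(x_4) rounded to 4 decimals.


FISTA on f(x) = 6*x^2 + 0*x + 2.93*|x|
L = 12, alpha = 0.0579
Iteration 1: beta = 0.0, y = 1.5671 + 0.0*(1.5671 - 1.5671) = 1.5671
  grad(y) = 18.8052, v = y - alpha*grad = 0.4783
  prox(v) = soft_thresh(0.4783, 0.1696) = 0.3086
Iteration 2: beta = 0.3333, y = 0.3086 + 0.3333*(0.3086 - 1.5671) = -0.1109
  grad(y) = -1.3303, v = y - alpha*grad = -0.0338
  prox(v) = soft_thresh(-0.0338, 0.1696) = 0.0
Iteration 3: beta = 0.5, y = 0.0 + 0.5*(0.0 - 0.3086) = -0.1543
  grad(y) = -1.8518, v = y - alpha*grad = -0.0471
  prox(v) = soft_thresh(-0.0471, 0.1696) = 0.0
Iteration 4: beta = 0.6, y = 0.0 + 0.6*(0.0 - 0.0) = 0.0
  grad(y) = 0.0, v = y - alpha*grad = 0.0
  prox(v) = soft_thresh(0.0, 0.1696) = 0.0
f(x_4) = 6*0.0^2 + 0*0.0 + 2.93*|0.0| = 0.0


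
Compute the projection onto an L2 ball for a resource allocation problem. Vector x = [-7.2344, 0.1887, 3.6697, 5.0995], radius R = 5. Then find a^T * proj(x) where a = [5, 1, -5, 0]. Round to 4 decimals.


Step 1: Compute ||x|| (intermediates to 6 decimals).
||x|| = sqrt((-7.2344)^2 + 0.1887^2 + 3.6697^2 + 5.0995^2) = 9.583514
Step 2: Project.
Since ||x|| > R, scale = R/||x|| = 5/9.583514 = 0.521729, proj(x) = scale * x
proj(x) = [-3.774396, 0.09845, 1.914589, 2.660557]
Step 3: Dot product.
a^T * proj(x) = 5*(-3.774396) + 1*0.09845 - 5*1.914589 + 0*2.660557 = -28.3465


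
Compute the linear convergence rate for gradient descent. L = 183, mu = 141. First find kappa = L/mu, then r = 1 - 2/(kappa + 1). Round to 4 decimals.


Step 1: Compute the condition number.
kappa = L/mu = 183/141 = 1.2979
Step 2: Compute the convergence rate.
r = 1 - 2/(kappa + 1) = 1 - 2*mu/(L + mu) = (L - mu)/(L + mu) = 42/324 = 0.1296


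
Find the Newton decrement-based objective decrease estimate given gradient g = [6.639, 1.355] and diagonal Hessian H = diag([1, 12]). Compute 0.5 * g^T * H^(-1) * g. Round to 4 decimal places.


Step 1: H is diagonal, so H^(-1) * g = [6.639, 0.1129].
Step 2: g^T H^(-1) g = sum_i g_i^2 / H_ii
  = (6.639)^2/1 + (1.355)^2/12
  = 44.0763 + 0.153 = 44.2293
Step 3: Objective decrease = 0.5 * g^T H^(-1) g = 22.1147


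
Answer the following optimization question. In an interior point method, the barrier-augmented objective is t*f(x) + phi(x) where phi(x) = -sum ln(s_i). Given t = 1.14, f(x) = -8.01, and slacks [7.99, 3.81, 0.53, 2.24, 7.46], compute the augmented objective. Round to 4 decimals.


Step 1: Compute log-barrier.
ln values: [2.0782, 1.3376, -0.6349, 0.8065, 2.0096]
phi = -(2.0782 + 1.3376 - 0.6349 + 0.8065 + 2.0096) = -5.597
Step 2: Compute augmented objective.
t*f(x) = 1.14*-8.01 = -9.1314
Total = -9.1314 - 5.597 = -14.7284


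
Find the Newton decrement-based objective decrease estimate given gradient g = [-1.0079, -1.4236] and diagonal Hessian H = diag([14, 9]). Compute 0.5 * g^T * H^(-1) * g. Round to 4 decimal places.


Step 1: H is diagonal, so H^(-1) * g = [-0.072, -0.1582].
Step 2: g^T H^(-1) g = sum_i g_i^2 / H_ii
  = (-1.0079)^2/14 + (-1.4236)^2/9
  = 0.0726 + 0.2252 = 0.2977
Step 3: Objective decrease = 0.5 * g^T H^(-1) g = 0.1489


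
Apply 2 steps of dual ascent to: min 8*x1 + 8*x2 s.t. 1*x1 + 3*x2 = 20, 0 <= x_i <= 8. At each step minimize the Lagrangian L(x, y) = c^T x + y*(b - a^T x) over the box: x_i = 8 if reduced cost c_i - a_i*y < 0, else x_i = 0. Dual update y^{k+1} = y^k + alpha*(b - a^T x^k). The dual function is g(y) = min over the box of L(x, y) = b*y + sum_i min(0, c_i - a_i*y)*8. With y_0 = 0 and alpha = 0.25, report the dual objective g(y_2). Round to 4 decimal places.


Dual ascent for LP: min 8*x1 + 8*x2, 1*x1 + 3*x2 = 20, 0 <= x_i <= 8
Step 1: y^k = 0.0, reduced costs: (8.0, 8.0)
  x^k = (0.0, 0.0), subgradient = b - a^T x = 20.0
  y^{k+1} = 0.0 + 0.25*20.0 = 5.0
Step 2: y^k = 5.0, reduced costs: (3.0, -7.0)
  x^k = (0.0, 8.0), subgradient = b - a^T x = -4.0
  y^{k+1} = 5.0 + 0.25*-4.0 = 4.0
Dual objective at y_2 = 4.0: reduced costs (4.0, -4.0), box minimizer x = (0.0, 8.0)
g(y_2) = b*y + (c1 - a1*y)*x1 + (c2 - a2*y)*x2 = 20*4.0 + 4.0*0.0 + (-4.0)*8.0 = 80.0 + 0.0 - 32.0 = 48.0


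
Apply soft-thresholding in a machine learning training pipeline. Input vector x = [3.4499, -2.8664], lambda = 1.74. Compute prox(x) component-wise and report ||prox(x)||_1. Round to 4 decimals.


Soft-thresholding with lambda = 1.74:
prox(3.4499) = sign(3.4499)*max(|3.4499| - 1.74, 0) = 1.7099
prox(-2.8664) = sign(-2.8664)*max(|-2.8664| - 1.74, 0) = -1.1264
prox(x) = [1.7099, -1.1264]
||prox(x)||_1 = 1.7099 + 1.1264 = 2.8363


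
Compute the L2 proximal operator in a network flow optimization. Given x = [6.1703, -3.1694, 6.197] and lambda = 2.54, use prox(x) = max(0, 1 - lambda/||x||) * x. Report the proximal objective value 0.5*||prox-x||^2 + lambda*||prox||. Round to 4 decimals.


Step 1: Compute ||x||.
||x|| = 9.3016
Step 2: Compute scaling factor.
scale = max(0, 1 - 2.54/9.3016) = 0.7269
Step 3: prox(x) = [4.4854, -2.3039, 4.5048]
||prox(x)|| = 6.7616
Step 4: Proximal objective.
0.5*||prox-x||^2 = 3.2258
lambda*||prox|| = 17.1745
Total = 20.4004


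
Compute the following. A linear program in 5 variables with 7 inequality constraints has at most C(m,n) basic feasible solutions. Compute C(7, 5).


Each vertex corresponds to some choice of n active constraints out of m, so the number of vertices is at most C(m, n) = m! / (n!(m-n)!).
m = 7, n = 5
Numerator: 7 * 6 * 5 * 4 * 3
Denominator: 5! = 120
C(7, 5) = 21


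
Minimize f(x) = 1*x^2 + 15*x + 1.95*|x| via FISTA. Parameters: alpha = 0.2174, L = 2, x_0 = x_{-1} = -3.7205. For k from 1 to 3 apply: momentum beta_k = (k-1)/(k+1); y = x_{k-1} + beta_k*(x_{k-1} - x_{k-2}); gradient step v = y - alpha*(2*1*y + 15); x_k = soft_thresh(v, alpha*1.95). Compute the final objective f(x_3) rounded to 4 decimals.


FISTA on f(x) = 1*x^2 + 15*x + 1.95*|x|
L = 2, alpha = 0.2174
Iteration 1: beta = 0.0, y = -3.7205 + 0.0*(-3.7205 + 3.7205) = -3.7205
  grad(y) = 7.559, v = y - alpha*grad = -5.3638
  prox(v) = soft_thresh(-5.3638, 0.4239) = -4.9399
Iteration 2: beta = 0.3333, y = -4.9399 + 0.3333*(-4.9399 + 3.7205) = -5.3464
  grad(y) = 4.3073, v = y - alpha*grad = -6.2828
  prox(v) = soft_thresh(-6.2828, 0.4239) = -5.8588
Iteration 3: beta = 0.5, y = -5.8588 + 0.5*(-5.8588 + 4.9399) = -6.3183
  grad(y) = 2.3634, v = y - alpha*grad = -6.8321
  prox(v) = soft_thresh(-6.8321, 0.4239) = -6.4082
f(x_3) = 1*(-6.4082)^2 + 15*(-6.4082) + 1.95*|-6.4082| = -42.562


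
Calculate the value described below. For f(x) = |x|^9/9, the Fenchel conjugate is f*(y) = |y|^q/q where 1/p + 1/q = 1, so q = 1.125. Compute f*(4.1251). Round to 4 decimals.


The conjugate exponent q satisfies 1/p + 1/q = 1.
p = 9, so q = 9/(9 - 1) = 1.125
|y|^q = 4.1251^1.125 = 4.9245
f*(4.1251) = 4.9245 / 1.125 = 4.3773


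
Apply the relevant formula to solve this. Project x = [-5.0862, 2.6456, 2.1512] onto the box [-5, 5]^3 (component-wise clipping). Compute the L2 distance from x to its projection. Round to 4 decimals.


Project each component onto [-5, 5].
clip(-5.0862) = -5.0, clip(2.6456) = 2.6456, clip(2.1512) = 2.1512
Projection = [-5.0, 2.6456, 2.1512]
Squared diffs: [0.0074, 0.0, 0.0]
Distance = sqrt(0.0074) = 0.0862


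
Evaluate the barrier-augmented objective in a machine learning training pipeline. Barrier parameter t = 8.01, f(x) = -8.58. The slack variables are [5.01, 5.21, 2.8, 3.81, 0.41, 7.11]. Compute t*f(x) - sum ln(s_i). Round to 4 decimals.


Step 1: Compute log-barrier.
ln values: [1.6114, 1.6506, 1.0296, 1.3376, -0.8916, 1.9615]
phi = -(1.6114 + 1.6506 + 1.0296 + 1.3376 - 0.8916 + 1.9615) = -6.6992
Step 2: Compute augmented objective.
t*f(x) = 8.01*-8.58 = -68.7258
Total = -68.7258 - 6.6992 = -75.425


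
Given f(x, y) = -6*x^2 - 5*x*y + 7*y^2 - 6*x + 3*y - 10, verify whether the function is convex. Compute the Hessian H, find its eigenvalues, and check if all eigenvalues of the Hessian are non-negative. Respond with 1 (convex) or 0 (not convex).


The Hessian of f(x,y) = -6*x^2 - 5*x*y + 7*y^2 - 6*x + 3*y - 10 is:
H = [[-12, -5], [-5, 14]]
Trace = -12 + 14 = 2
Determinant = -12*14 - (-5)^2 = -193
Discriminant = (2)^2 - 4*-193 = 776.0
Eigenvalues: lambda_1 = -12.9284, lambda_2 = 14.9284
The function is not convex.

0


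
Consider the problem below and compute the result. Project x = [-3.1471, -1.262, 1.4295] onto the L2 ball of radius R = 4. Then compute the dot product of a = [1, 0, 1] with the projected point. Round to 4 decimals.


Step 1: Compute ||x|| (intermediates to 6 decimals).
||x|| = sqrt((-3.1471)^2 + (-1.262)^2 + 1.4295^2) = 3.679722
Step 2: Project.
Since ||x|| <= R, proj = x (no scaling needed).
proj(x) = [-3.1471, -1.262, 1.4295]
Step 3: Dot product.
a^T * proj(x) = 1*(-3.1471) + 0*(-1.262) + 1*1.4295 = -1.7176


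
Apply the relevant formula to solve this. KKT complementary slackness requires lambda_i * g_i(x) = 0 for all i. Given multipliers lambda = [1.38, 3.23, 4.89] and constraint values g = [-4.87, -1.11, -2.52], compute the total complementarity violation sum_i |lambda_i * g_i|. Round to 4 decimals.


KKT complementary slackness check:
lambda_1 * g_1 = 1.38 * -4.87 = -6.7206
lambda_2 * g_2 = 3.23 * -1.11 = -3.5853
lambda_3 * g_3 = 4.89 * -2.52 = -12.3228
Total violation = 6.7206 + 3.5853 + 12.3228 = 22.6287


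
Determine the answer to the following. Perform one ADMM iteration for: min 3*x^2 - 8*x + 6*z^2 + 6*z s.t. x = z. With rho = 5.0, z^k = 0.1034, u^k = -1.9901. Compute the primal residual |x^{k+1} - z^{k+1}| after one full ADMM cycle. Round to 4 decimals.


ADMM iteration with rho = 5.0, z^k = 0.1034, u^k = -1.9901
Step 1: x-update.
Minimize 3*x^2 - 8*x + (5.0/2)*(x - 0.1034 - 1.9901)^2
FOC: (2*3 + 5.0)*x = 8 + 5.0*(0.1034 + 1.9901)
x^{k+1} = 1.6789
Step 2: z-update.
Minimize 6*z^2 + 6*z + (5.0/2)*(1.6789 - z - 1.9901)^2
FOC: (2*6 + 5.0)*z = -6 + 5.0*(1.6789 - 1.9901)
z^{k+1} = -0.4445
Step 3: u-update.
u^{k+1} = -1.9901 + 1.6789 + 0.4445 = 0.1332
Step 4: Primal residual = |1.6789 + 0.4445| = 2.1233


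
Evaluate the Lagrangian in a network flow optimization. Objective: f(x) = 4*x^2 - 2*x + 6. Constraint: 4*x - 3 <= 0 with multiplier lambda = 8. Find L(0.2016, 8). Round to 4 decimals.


Step 1: Evaluate f(x).
f(0.2016) = 4*0.2016^2 - 2*0.2016 + 6 = 5.7594
Step 2: Evaluate g(x).
g(0.2016) = 4*0.2016 - 3 = -2.1936
Step 3: Compute Lagrangian.
L = 5.7594 + 8*-2.1936 = -11.7894


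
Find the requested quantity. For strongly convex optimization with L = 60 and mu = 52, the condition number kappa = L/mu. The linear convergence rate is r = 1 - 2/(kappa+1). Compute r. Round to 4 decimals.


Step 1: Compute the condition number.
kappa = L/mu = 60/52 = 1.1538
Step 2: Compute the convergence rate.
r = 1 - 2/(kappa + 1) = 1 - 2*mu/(L + mu) = (L - mu)/(L + mu) = 8/112 = 0.0714


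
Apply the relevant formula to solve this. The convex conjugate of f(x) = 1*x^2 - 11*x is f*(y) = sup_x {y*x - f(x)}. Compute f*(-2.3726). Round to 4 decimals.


f*(y) = sup_x {y*x - a*x^2 - b*x} = sup_x {(y-b)*x - a*x^2}
FOC: (y - b) - 2a*x = 0 => x* = (y - b)/(2a)
x* = (-2.3726 + 11)/(2*1) = 4.3137
f*(-2.3726) = (y-b)^2/(4a) = (-2.3726 + 11)^2/(4*1)
= 74.432/4 = 18.608


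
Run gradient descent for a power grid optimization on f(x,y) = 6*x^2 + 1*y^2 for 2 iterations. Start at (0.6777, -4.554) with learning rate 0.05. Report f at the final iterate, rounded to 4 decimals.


Gradient descent on f(x,y) = 6*x^2 + 1*y^2.
Starting point: (0.6777, -4.554), alpha = 0.05
Step 1: grad_x = 2*6*0.6777 = 8.1324, grad_y = 2*1*-4.554 = -9.108
  x_1 = 0.6777 - 0.05*8.1324 = 0.2711
  y_1 = -4.554 - 0.05*-9.108 = -4.0986
Step 2: grad_x = 2*6*0.2711 = 3.253, grad_y = 2*1*-4.0986 = -8.1972
  x_2 = 0.2711 - 0.05*3.253 = 0.1084
  y_2 = -4.0986 - 0.05*-8.1972 = -3.6887
f(0.1084, -3.6887) = 6*0.1084^2 + 1*(-3.6887)^2 = 13.6773


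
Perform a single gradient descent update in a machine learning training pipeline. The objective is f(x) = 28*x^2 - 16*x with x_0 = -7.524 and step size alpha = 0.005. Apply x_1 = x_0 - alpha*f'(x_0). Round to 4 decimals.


We compute the gradient at x_0 and apply the update.
f'(x) = 56*x - 16
f'(-7.524) = 56*-7.524 - 16 = -437.344
x_1 = -7.524 - 0.005*-437.344 = -5.3373


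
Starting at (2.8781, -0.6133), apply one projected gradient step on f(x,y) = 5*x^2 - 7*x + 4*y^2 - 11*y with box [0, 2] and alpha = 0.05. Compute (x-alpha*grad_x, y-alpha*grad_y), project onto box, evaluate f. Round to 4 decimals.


Step 1: Compute gradient at (2.8781, -0.6133).
grad_x = 2*5*2.8781 - 7 = 21.781
grad_y = 2*4*-0.6133 - 11 = -15.9064
Step 2: Gradient step.
x_raw = 2.8781 - 0.05*21.781 = 1.7891
y_raw = -0.6133 - 0.05*-15.9064 = 0.182
Step 3: Project onto [0, 2].
x_proj = clip(1.7891) = 1.7891
y_proj = clip(0.182) = 0.182
Step 4: Evaluate f.
f(1.7891, 0.182) = 1.6105


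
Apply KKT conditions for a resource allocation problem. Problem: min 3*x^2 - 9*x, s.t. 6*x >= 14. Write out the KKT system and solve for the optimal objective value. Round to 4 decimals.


Step 1: Try lambda = 0 (constraint inactive).
x_unc = 9/(2*3) = 1.5
Check: 6*1.5 = 9.0 < 14 -- violated!
Step 2: Constraint must be active: 6*x = 14
x* = 14/6 = 7/3 = 2.3333 (rounded; the exact value 7/3 is used below)
lambda = (2*3*(7/3) - 9)/6 = 0.8333
Step 3: Compute optimal value.
f(x*) = 3*(7/3)^2 - 9*(7/3) = -4.6667


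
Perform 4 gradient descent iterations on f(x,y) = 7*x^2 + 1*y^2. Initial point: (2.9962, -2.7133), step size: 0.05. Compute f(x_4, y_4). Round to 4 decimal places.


Gradient descent on f(x,y) = 7*x^2 + 1*y^2.
Starting point: (2.9962, -2.7133), alpha = 0.05
Step 1: grad_x = 2*7*2.9962 = 41.9468, grad_y = 2*1*-2.7133 = -5.4266
  x_1 = 2.9962 - 0.05*41.9468 = 0.8989
  y_1 = -2.7133 - 0.05*-5.4266 = -2.442
Step 2: grad_x = 2*7*0.8989 = 12.584, grad_y = 2*1*-2.442 = -4.8839
  x_2 = 0.8989 - 0.05*12.584 = 0.2697
  y_2 = -2.442 - 0.05*-4.8839 = -2.1978
Step 3: grad_x = 2*7*0.2697 = 3.7752, grad_y = 2*1*-2.1978 = -4.3955
  x_3 = 0.2697 - 0.05*3.7752 = 0.0809
  y_3 = -2.1978 - 0.05*-4.3955 = -1.978
Step 4: grad_x = 2*7*0.0809 = 1.1326, grad_y = 2*1*-1.978 = -3.956
  x_4 = 0.0809 - 0.05*1.1326 = 0.0243
  y_4 = -1.978 - 0.05*-3.956 = -1.7802
f(0.0243, -1.7802) = 7*0.0243^2 + 1*(-1.7802)^2 = 3.1732


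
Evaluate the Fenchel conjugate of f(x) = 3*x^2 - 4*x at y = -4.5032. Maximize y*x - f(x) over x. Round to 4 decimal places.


f*(y) = sup_x {y*x - a*x^2 - b*x} = sup_x {(y-b)*x - a*x^2}
FOC: (y - b) - 2a*x = 0 => x* = (y - b)/(2a)
x* = (-4.5032 + 4)/(2*3) = -0.0839
f*(-4.5032) = (y-b)^2/(4a) = (-4.5032 + 4)^2/(4*3)
= 0.2532/12 = 0.0211


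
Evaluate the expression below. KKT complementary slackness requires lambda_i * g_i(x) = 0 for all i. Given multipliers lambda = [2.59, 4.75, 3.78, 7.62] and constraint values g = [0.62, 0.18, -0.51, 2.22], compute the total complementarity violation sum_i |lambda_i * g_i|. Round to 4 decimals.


KKT complementary slackness check:
lambda_1 * g_1 = 2.59 * 0.62 = 1.6058
lambda_2 * g_2 = 4.75 * 0.18 = 0.855
lambda_3 * g_3 = 3.78 * -0.51 = -1.9278
lambda_4 * g_4 = 7.62 * 2.22 = 16.9164
Total violation = 1.6058 + 0.855 + 1.9278 + 16.9164 = 21.305


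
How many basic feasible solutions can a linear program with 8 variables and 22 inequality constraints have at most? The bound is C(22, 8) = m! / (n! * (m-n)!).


Each vertex corresponds to some choice of n active constraints out of m, so the number of vertices is at most C(m, n) = m! / (n!(m-n)!).
m = 22, n = 8
Numerator: 22 * 21 * 20 * 19 * 18 * 17 * 16 * 15
Denominator: 8! = 40320
C(22, 8) = 319770


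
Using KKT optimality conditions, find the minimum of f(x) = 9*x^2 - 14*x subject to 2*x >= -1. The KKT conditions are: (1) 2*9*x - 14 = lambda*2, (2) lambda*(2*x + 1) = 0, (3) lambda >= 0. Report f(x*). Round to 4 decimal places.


Step 1: Try lambda = 0 (constraint inactive).
Stationarity: 2*9*x - 14 = 0
x* = 14/(2*9) = 7/9 = 0.7778 (rounded; the exact value 7/9 is used below)
Check constraint: 2*0.7778 = 1.5556 >= -1 -- satisfied.
Step 2: Compute optimal value.
f(x*) = 9*(7/9)^2 - 14*(7/9) = -5.4444


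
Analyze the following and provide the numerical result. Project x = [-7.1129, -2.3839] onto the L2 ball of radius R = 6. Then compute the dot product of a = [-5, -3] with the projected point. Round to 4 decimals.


Step 1: Compute ||x|| (intermediates to 6 decimals).
||x|| = sqrt((-7.1129)^2 + (-2.3839)^2) = 7.501755
Step 2: Project.
Since ||x|| > R, scale = R/||x|| = 6/7.501755 = 0.799813, proj(x) = scale * x
proj(x) = [-5.68899, -1.906674]
Step 3: Dot product.
a^T * proj(x) = -5*(-5.68899) - 3*(-1.906674) = 34.165


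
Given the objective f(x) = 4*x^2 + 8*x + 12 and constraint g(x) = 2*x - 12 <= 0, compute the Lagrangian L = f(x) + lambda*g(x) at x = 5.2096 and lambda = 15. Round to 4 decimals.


Step 1: Evaluate f(x).
f(5.2096) = 4*5.2096^2 + 8*5.2096 + 12 = 162.2365
Step 2: Evaluate g(x).
g(5.2096) = 2*5.2096 - 12 = -1.5808
Step 3: Compute Lagrangian.
L = 162.2365 + 15*-1.5808 = 138.5245


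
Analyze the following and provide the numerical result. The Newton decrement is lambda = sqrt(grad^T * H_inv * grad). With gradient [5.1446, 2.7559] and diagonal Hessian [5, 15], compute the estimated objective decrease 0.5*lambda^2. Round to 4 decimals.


Step 1: H is diagonal, so H^(-1) * g = [1.0289, 0.1837].
Step 2: g^T H^(-1) g = sum_i g_i^2 / H_ii
  = (5.1446)^2/5 + (2.7559)^2/15
  = 5.2934 + 0.5063 = 5.7997
Step 3: Objective decrease = 0.5 * g^T H^(-1) g = 2.8999


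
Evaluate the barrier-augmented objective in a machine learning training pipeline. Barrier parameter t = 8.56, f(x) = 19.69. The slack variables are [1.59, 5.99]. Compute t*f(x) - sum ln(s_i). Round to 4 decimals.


Step 1: Compute log-barrier.
ln values: [0.4637, 1.7901]
phi = -(0.4637 + 1.7901) = -2.2538
Step 2: Compute augmented objective.
t*f(x) = 8.56*19.69 = 168.5464
Total = 168.5464 - 2.2538 = 166.2926


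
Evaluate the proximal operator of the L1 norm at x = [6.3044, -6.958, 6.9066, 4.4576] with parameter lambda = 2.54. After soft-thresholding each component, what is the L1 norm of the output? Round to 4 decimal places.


Soft-thresholding with lambda = 2.54:
prox(6.3044) = sign(6.3044)*max(|6.3044| - 2.54, 0) = 3.7644
prox(-6.958) = sign(-6.958)*max(|-6.958| - 2.54, 0) = -4.418
prox(6.9066) = sign(6.9066)*max(|6.9066| - 2.54, 0) = 4.3666
prox(4.4576) = sign(4.4576)*max(|4.4576| - 2.54, 0) = 1.9176
prox(x) = [3.7644, -4.418, 4.3666, 1.9176]
||prox(x)||_1 = 3.7644 + 4.418 + 4.3666 + 1.9176 = 14.4666


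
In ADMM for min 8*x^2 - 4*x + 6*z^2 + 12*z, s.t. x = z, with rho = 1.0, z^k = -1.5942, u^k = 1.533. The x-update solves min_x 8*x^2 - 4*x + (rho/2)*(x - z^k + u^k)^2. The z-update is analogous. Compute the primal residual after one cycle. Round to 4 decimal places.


ADMM iteration with rho = 1.0, z^k = -1.5942, u^k = 1.533
Step 1: x-update.
Minimize 8*x^2 - 4*x + (1.0/2)*(x + 1.5942 + 1.533)^2
FOC: (2*8 + 1.0)*x = 4 + 1.0*(-1.5942 - 1.533)
x^{k+1} = 0.0513
Step 2: z-update.
Minimize 6*z^2 + 12*z + (1.0/2)*(0.0513 - z + 1.533)^2
FOC: (2*6 + 1.0)*z = -12 + 1.0*(0.0513 + 1.533)
z^{k+1} = -0.8012
Step 3: u-update.
u^{k+1} = 1.533 + 0.0513 + 0.8012 = 2.3855
Step 4: Primal residual = |0.0513 + 0.8012| = 0.8525


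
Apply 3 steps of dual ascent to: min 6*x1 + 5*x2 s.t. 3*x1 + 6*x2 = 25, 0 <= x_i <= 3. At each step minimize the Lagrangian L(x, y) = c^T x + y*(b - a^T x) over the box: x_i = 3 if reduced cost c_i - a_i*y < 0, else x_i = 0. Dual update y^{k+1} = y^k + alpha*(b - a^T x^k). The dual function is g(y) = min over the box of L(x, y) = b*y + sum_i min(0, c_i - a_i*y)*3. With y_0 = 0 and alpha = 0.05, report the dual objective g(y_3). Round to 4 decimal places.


Dual ascent for LP: min 6*x1 + 5*x2, 3*x1 + 6*x2 = 25, 0 <= x_i <= 3
Step 1: y^k = 0.0, reduced costs: (6.0, 5.0)
  x^k = (0.0, 0.0), subgradient = b - a^T x = 25.0
  y^{k+1} = 0.0 + 0.05*25.0 = 1.25
Step 2: y^k = 1.25, reduced costs: (2.25, -2.5)
  x^k = (0.0, 3.0), subgradient = b - a^T x = 7.0
  y^{k+1} = 1.25 + 0.05*7.0 = 1.6
Step 3: y^k = 1.6, reduced costs: (1.2, -4.6)
  x^k = (0.0, 3.0), subgradient = b - a^T x = 7.0
  y^{k+1} = 1.6 + 0.05*7.0 = 1.95
Dual objective at y_3 = 1.95: reduced costs (0.15, -6.7), box minimizer x = (0.0, 3.0)
g(y_3) = b*y + (c1 - a1*y)*x1 + (c2 - a2*y)*x2 = 25*1.95 + 0.15*0.0 + (-6.7)*3.0 = 48.75 + 0.0 - 20.1 = 28.65


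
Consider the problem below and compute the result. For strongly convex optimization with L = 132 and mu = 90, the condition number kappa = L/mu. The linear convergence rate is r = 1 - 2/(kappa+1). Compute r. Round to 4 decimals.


Step 1: Compute the condition number.
kappa = L/mu = 132/90 = 1.4667
Step 2: Compute the convergence rate.
r = 1 - 2/(kappa + 1) = 1 - 2*mu/(L + mu) = (L - mu)/(L + mu) = 42/222 = 0.1892


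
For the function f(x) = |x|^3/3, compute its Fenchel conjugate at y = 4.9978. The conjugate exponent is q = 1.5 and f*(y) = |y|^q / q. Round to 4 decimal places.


The conjugate exponent q satisfies 1/p + 1/q = 1.
p = 3, so q = 3/(3 - 1) = 1.5
|y|^q = 4.9978^1.5 = 11.173
f*(4.9978) = 11.173 / 1.5 = 7.4486


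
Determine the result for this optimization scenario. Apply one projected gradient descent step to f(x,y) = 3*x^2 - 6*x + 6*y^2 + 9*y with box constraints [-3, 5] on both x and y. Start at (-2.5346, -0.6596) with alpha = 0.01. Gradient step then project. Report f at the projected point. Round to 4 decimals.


Step 1: Compute gradient at (-2.5346, -0.6596).
grad_x = 2*3*-2.5346 - 6 = -21.2076
grad_y = 2*6*-0.6596 + 9 = 1.0848
Step 2: Gradient step.
x_raw = -2.5346 - 0.01*-21.2076 = -2.3225
y_raw = -0.6596 - 0.01*1.0848 = -0.6704
Step 3: Project onto [-3, 5].
x_proj = clip(-2.3225) = -2.3225
y_proj = clip(-0.6704) = -0.6704
Step 4: Evaluate f.
f(-2.3225, -0.6704) = 26.7805


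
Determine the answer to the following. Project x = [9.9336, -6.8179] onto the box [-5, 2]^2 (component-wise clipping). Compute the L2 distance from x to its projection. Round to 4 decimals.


Project each component onto [-5, 2].
clip(9.9336) = 2.0, clip(-6.8179) = -5.0
Projection = [2.0, -5.0]
Squared diffs: [62.942, 3.3048]
Distance = sqrt(66.2468) = 8.1392


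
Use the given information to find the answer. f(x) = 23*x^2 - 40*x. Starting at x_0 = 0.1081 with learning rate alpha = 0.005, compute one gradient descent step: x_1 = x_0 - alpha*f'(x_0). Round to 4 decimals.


We compute the gradient at x_0 and apply the update.
f'(x) = 46*x - 40
f'(0.1081) = 46*0.1081 - 40 = -35.0274
x_1 = 0.1081 - 0.005*-35.0274 = 0.2832


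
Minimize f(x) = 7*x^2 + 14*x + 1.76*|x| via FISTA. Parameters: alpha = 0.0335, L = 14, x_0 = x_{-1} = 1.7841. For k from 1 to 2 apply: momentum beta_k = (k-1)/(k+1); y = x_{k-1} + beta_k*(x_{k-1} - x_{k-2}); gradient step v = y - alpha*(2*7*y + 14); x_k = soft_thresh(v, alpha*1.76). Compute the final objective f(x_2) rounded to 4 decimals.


FISTA on f(x) = 7*x^2 + 14*x + 1.76*|x|
L = 14, alpha = 0.0335
Iteration 1: beta = 0.0, y = 1.7841 + 0.0*(1.7841 - 1.7841) = 1.7841
  grad(y) = 38.9774, v = y - alpha*grad = 0.4784
  prox(v) = soft_thresh(0.4784, 0.059) = 0.4194
Iteration 2: beta = 0.3333, y = 0.4194 + 0.3333*(0.4194 - 1.7841) = -0.0355
  grad(y) = 13.5029, v = y - alpha*grad = -0.4879
  prox(v) = soft_thresh(-0.4879, 0.059) = -0.4289
f(x_2) = 7*(-0.4289)^2 + 14*(-0.4289) + 1.76*|-0.4289| = -3.962


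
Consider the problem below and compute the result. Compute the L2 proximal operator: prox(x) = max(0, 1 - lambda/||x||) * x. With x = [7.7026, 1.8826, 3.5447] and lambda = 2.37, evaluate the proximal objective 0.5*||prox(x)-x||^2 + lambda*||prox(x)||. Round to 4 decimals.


Step 1: Compute ||x||.
||x|| = 8.6856
Step 2: Compute scaling factor.
scale = max(0, 1 - 2.37/8.6856) = 0.7271
Step 3: prox(x) = [5.6008, 1.3689, 2.5775]
||prox(x)|| = 6.3156
Step 4: Proximal objective.
0.5*||prox-x||^2 = 2.8085
lambda*||prox|| = 14.968
Total = 17.7764


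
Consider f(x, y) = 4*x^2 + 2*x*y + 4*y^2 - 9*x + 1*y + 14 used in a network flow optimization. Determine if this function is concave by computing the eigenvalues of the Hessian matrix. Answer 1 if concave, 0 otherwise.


The Hessian of f(x,y) = 4*x^2 + 2*x*y + 4*y^2 - 9*x + 1*y + 14 is:
H = [[8, 2], [2, 8]]
Trace = 8 + 8 = 16
Determinant = 8*8 - (2)^2 = 60
Discriminant = (16)^2 - 4*60 = 16.0
Eigenvalues: lambda_1 = 6.0, lambda_2 = 10.0
The function is not concave.

0


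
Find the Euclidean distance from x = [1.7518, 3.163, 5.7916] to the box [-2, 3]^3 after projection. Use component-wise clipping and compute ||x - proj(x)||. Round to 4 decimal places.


Project each component onto [-2, 3].
clip(1.7518) = 1.7518, clip(3.163) = 3.0, clip(5.7916) = 3.0
Projection = [1.7518, 3.0, 3.0]
Squared diffs: [0.0, 0.0266, 7.793]
Distance = sqrt(7.8196) = 2.7964


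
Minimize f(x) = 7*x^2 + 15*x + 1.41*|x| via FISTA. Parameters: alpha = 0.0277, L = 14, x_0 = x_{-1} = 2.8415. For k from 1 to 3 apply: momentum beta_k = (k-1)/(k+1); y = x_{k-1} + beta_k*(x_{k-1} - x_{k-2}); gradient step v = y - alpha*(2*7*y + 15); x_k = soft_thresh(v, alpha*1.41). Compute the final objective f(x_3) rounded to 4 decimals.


FISTA on f(x) = 7*x^2 + 15*x + 1.41*|x|
L = 14, alpha = 0.0277
Iteration 1: beta = 0.0, y = 2.8415 + 0.0*(2.8415 - 2.8415) = 2.8415
  grad(y) = 54.781, v = y - alpha*grad = 1.3241
  prox(v) = soft_thresh(1.3241, 0.0391) = 1.285
Iteration 2: beta = 0.3333, y = 1.285 + 0.3333*(1.285 - 2.8415) = 0.7662
  grad(y) = 25.7265, v = y - alpha*grad = 0.0536
  prox(v) = soft_thresh(0.0536, 0.0391) = 0.0145
Iteration 3: beta = 0.5, y = 0.0145 + 0.5*(0.0145 - 1.285) = -0.6208
  grad(y) = 6.3094, v = y - alpha*grad = -0.7955
  prox(v) = soft_thresh(-0.7955, 0.0391) = -0.7565
f(x_3) = 7*(-0.7565)^2 + 15*(-0.7565) + 1.41*|-0.7565| = -6.2747


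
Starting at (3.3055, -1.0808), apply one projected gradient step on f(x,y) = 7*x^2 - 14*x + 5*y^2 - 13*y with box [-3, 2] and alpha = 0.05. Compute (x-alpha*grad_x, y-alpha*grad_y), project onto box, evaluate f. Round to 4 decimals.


Step 1: Compute gradient at (3.3055, -1.0808).
grad_x = 2*7*3.3055 - 14 = 32.277
grad_y = 2*5*-1.0808 - 13 = -23.808
Step 2: Gradient step.
x_raw = 3.3055 - 0.05*32.277 = 1.6917
y_raw = -1.0808 - 0.05*-23.808 = 0.1096
Step 3: Project onto [-3, 2].
x_proj = clip(1.6917) = 1.6917
y_proj = clip(0.1096) = 0.1096
Step 4: Evaluate f.
f(1.6917, 0.1096) = -5.0161


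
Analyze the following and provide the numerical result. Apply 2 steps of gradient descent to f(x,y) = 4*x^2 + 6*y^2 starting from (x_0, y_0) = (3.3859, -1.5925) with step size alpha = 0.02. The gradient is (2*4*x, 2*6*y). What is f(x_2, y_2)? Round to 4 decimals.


Gradient descent on f(x,y) = 4*x^2 + 6*y^2.
Starting point: (3.3859, -1.5925), alpha = 0.02
Step 1: grad_x = 2*4*3.3859 = 27.0872, grad_y = 2*6*-1.5925 = -19.11
  x_1 = 3.3859 - 0.02*27.0872 = 2.8442
  y_1 = -1.5925 - 0.02*-19.11 = -1.2103
Step 2: grad_x = 2*4*2.8442 = 22.7532, grad_y = 2*6*-1.2103 = -14.5236
  x_2 = 2.8442 - 0.02*22.7532 = 2.3891
  y_2 = -1.2103 - 0.02*-14.5236 = -0.9198
f(2.3891, -0.9198) = 4*2.3891^2 + 6*(-0.9198)^2 = 27.9075


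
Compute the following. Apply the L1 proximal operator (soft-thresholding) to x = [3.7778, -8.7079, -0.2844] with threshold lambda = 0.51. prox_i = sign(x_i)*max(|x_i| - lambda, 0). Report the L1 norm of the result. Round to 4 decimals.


Soft-thresholding with lambda = 0.51:
prox(3.7778) = sign(3.7778)*max(|3.7778| - 0.51, 0) = 3.2678
prox(-8.7079) = sign(-8.7079)*max(|-8.7079| - 0.51, 0) = -8.1979
prox(-0.2844) = sign(-0.2844)*max(|-0.2844| - 0.51, 0) = 0.0
prox(x) = [3.2678, -8.1979, 0.0]
||prox(x)||_1 = 3.2678 + 8.1979 + 0.0 = 11.4657


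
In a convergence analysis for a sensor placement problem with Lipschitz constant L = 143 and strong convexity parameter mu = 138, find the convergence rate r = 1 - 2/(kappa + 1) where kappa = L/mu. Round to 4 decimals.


Step 1: Compute the condition number.
kappa = L/mu = 143/138 = 1.0362
Step 2: Compute the convergence rate.
r = 1 - 2/(kappa + 1) = 1 - 2*mu/(L + mu) = (L - mu)/(L + mu) = 5/281 = 0.0178


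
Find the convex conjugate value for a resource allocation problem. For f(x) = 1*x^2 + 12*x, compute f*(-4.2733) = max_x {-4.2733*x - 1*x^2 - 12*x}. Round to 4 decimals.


f*(y) = sup_x {y*x - a*x^2 - b*x} = sup_x {(y-b)*x - a*x^2}
FOC: (y - b) - 2a*x = 0 => x* = (y - b)/(2a)
x* = (-4.2733 - 12)/(2*1) = -8.1367
f*(-4.2733) = (y-b)^2/(4a) = (-4.2733 - 12)^2/(4*1)
= 264.8203/4 = 66.2051


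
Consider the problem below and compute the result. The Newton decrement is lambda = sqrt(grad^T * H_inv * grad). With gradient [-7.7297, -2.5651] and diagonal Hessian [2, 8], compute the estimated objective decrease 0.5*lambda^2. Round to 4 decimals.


Step 1: H is diagonal, so H^(-1) * g = [-3.8649, -0.3206].
Step 2: g^T H^(-1) g = sum_i g_i^2 / H_ii
  = (-7.7297)^2/2 + (-2.5651)^2/8
  = 29.8741 + 0.8225 = 30.6966
Step 3: Objective decrease = 0.5 * g^T H^(-1) g = 15.3483


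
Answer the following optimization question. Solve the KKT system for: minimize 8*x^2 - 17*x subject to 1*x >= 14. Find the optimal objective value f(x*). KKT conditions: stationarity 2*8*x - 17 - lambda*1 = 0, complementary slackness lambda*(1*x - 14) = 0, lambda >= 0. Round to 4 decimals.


Step 1: Try lambda = 0 (constraint inactive).
x_unc = 17/(2*8) = 1.0625
Check: 1*1.0625 = 1.0625 < 14 -- violated!
Step 2: Constraint must be active: 1*x = 14
x* = 14/1 = 14.0
lambda = (2*8*14.0 - 17)/1 = 207.0
Step 3: Compute optimal value.
f(x*) = 8*14.0^2 - 17*14.0 = 1330.0


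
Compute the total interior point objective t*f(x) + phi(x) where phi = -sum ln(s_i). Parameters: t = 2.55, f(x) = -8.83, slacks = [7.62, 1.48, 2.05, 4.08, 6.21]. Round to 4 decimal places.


Step 1: Compute log-barrier.
ln values: [2.0308, 0.392, 0.7178, 1.4061, 1.8262]
phi = -(2.0308 + 0.392 + 0.7178 + 1.4061 + 1.8262) = -6.3729
Step 2: Compute augmented objective.
t*f(x) = 2.55*-8.83 = -22.5165
Total = -22.5165 - 6.3729 = -28.8894


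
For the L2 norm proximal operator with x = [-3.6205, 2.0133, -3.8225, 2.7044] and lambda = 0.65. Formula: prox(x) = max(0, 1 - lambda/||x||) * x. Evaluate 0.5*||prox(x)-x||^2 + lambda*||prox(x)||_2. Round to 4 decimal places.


Step 1: Compute ||x||.
||x|| = 6.2519
Step 2: Compute scaling factor.
scale = max(0, 1 - 0.65/6.2519) = 0.896
Step 3: prox(x) = [-3.2441, 1.804, -3.4251, 2.4232]
||prox(x)|| = 5.6019
Step 4: Proximal objective.
0.5*||prox-x||^2 = 0.2113
lambda*||prox|| = 3.6412
Total = 3.8525


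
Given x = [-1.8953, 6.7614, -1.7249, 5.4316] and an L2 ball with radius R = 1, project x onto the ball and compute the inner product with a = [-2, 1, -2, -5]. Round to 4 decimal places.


Step 1: Compute ||x|| (intermediates to 6 decimals).
||x|| = sqrt((-1.8953)^2 + 6.7614^2 + (-1.7249)^2 + 5.4316^2) = 9.043575
Step 2: Project.
Since ||x|| > R, scale = R/||x|| = 1/9.043575 = 0.110576, proj(x) = scale * x
proj(x) = [-0.209575, 0.747649, -0.190733, 0.600605]
Step 3: Dot product.
a^T * proj(x) = -2*(-0.209575) + 1*0.747649 - 2*(-0.190733) - 5*0.600605 = -1.4548


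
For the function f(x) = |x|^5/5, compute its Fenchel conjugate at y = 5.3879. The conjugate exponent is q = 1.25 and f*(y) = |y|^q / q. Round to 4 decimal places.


The conjugate exponent q satisfies 1/p + 1/q = 1.
p = 5, so q = 5/(5 - 1) = 1.25
|y|^q = 5.3879^1.25 = 8.2087
f*(5.3879) = 8.2087 / 1.25 = 6.567


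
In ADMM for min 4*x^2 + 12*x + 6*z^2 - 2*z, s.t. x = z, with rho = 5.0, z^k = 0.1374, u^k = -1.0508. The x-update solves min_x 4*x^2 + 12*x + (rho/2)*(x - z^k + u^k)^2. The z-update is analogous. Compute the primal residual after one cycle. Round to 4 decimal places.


ADMM iteration with rho = 5.0, z^k = 0.1374, u^k = -1.0508
Step 1: x-update.
Minimize 4*x^2 + 12*x + (5.0/2)*(x - 0.1374 - 1.0508)^2
FOC: (2*4 + 5.0)*x = -12 + 5.0*(0.1374 + 1.0508)
x^{k+1} = -0.4661
Step 2: z-update.
Minimize 6*z^2 - 2*z + (5.0/2)*(-0.4661 - z - 1.0508)^2
FOC: (2*6 + 5.0)*z = 2 + 5.0*(-0.4661 - 1.0508)
z^{k+1} = -0.3285
Step 3: u-update.
u^{k+1} = -1.0508 - 0.4661 + 0.3285 = -1.1884
Step 4: Primal residual = |-0.4661 + 0.3285| = 0.1376


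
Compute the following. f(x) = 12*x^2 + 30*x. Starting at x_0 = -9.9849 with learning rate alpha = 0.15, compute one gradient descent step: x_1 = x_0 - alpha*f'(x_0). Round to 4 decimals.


We compute the gradient at x_0 and apply the update.
f'(x) = 24*x + 30
f'(-9.9849) = 24*-9.9849 + 30 = -209.6376
x_1 = -9.9849 - 0.15*-209.6376 = 21.4607


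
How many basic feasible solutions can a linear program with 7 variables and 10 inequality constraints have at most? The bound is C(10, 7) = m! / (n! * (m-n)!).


Each vertex corresponds to some choice of n active constraints out of m, so the number of vertices is at most C(m, n) = m! / (n!(m-n)!).
m = 10, n = 7
Numerator: 10 * 9 * 8 * 7 * 6 * 5 * 4
Denominator: 7! = 5040
C(10, 7) = 120


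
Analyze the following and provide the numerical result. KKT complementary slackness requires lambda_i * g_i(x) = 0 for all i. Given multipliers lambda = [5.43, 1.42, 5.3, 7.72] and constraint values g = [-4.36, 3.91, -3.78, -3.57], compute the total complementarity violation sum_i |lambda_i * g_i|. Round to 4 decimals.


KKT complementary slackness check:
lambda_1 * g_1 = 5.43 * -4.36 = -23.6748
lambda_2 * g_2 = 1.42 * 3.91 = 5.5522
lambda_3 * g_3 = 5.3 * -3.78 = -20.034
lambda_4 * g_4 = 7.72 * -3.57 = -27.5604
Total violation = 23.6748 + 5.5522 + 20.034 + 27.5604 = 76.8214


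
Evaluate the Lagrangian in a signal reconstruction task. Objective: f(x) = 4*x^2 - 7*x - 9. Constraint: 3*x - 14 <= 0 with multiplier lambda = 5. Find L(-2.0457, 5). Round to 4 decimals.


Step 1: Evaluate f(x).
f(-2.0457) = 4*(-2.0457)^2 - 7*(-2.0457) - 9 = 22.0595
Step 2: Evaluate g(x).
g(-2.0457) = 3*-2.0457 - 14 = -20.1371
Step 3: Compute Lagrangian.
L = 22.0595 + 5*-20.1371 = -78.626


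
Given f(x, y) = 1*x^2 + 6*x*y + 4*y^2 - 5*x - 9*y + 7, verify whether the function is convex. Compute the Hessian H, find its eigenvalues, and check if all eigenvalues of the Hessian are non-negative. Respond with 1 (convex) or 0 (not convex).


The Hessian of f(x,y) = 1*x^2 + 6*x*y + 4*y^2 - 5*x - 9*y + 7 is:
H = [[2, 6], [6, 8]]
Trace = 2 + 8 = 10
Determinant = 2*8 - (6)^2 = -20
Discriminant = (10)^2 - 4*-20 = 180.0
Eigenvalues: lambda_1 = -1.7082, lambda_2 = 11.7082
The function is not convex.

0


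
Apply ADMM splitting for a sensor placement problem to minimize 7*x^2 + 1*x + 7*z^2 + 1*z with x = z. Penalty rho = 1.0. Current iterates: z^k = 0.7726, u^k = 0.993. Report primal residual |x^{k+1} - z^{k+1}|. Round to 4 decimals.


ADMM iteration with rho = 1.0, z^k = 0.7726, u^k = 0.993
Step 1: x-update.
Minimize 7*x^2 + 1*x + (1.0/2)*(x - 0.7726 + 0.993)^2
FOC: (2*7 + 1.0)*x = -1 + 1.0*(0.7726 - 0.993)
x^{k+1} = -0.0814
Step 2: z-update.
Minimize 7*z^2 + 1*z + (1.0/2)*(-0.0814 - z + 0.993)^2
FOC: (2*7 + 1.0)*z = -1 + 1.0*(-0.0814 + 0.993)
z^{k+1} = -0.0059
Step 3: u-update.
u^{k+1} = 0.993 - 0.0814 + 0.0059 = 0.9175
Step 4: Primal residual = |-0.0814 + 0.0059| = 0.0755


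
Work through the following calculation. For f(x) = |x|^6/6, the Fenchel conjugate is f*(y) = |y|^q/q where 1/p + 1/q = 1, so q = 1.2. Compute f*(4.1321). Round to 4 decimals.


The conjugate exponent q satisfies 1/p + 1/q = 1.
p = 6, so q = 6/(6 - 1) = 1.2
|y|^q = 4.1321^1.2 = 5.4879
f*(4.1321) = 5.4879 / 1.2 = 4.5732


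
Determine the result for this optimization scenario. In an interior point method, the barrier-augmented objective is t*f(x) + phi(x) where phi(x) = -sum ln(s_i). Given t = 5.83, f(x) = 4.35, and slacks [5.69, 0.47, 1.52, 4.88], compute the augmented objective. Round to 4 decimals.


Step 1: Compute log-barrier.
ln values: [1.7387, -0.755, 0.4187, 1.5851]
phi = -(1.7387 - 0.755 + 0.4187 + 1.5851) = -2.9875
Step 2: Compute augmented objective.
t*f(x) = 5.83*4.35 = 25.3605
Total = 25.3605 - 2.9875 = 22.373


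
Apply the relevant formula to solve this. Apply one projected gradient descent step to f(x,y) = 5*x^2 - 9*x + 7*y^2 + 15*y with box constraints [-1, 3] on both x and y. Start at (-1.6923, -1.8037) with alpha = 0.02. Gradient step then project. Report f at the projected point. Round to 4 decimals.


Step 1: Compute gradient at (-1.6923, -1.8037).
grad_x = 2*5*-1.6923 - 9 = -25.923
grad_y = 2*7*-1.8037 + 15 = -10.2518
Step 2: Gradient step.
x_raw = -1.6923 - 0.02*-25.923 = -1.1738
y_raw = -1.8037 - 0.02*-10.2518 = -1.5987
Step 3: Project onto [-1, 3].
x_proj = clip(-1.1738) = -1.0
y_proj = clip(-1.5987) = -1.0
Step 4: Evaluate f.
f(-1.0, -1.0) = 6.0
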